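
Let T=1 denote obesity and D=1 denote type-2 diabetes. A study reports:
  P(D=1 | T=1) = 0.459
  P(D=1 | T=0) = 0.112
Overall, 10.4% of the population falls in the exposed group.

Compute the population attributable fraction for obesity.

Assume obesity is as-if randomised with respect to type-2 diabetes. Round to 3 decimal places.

PAF ≈ 0.244

Let p₁ = 0.459, p₀ = 0.112.
Overall risk P(Y=1) = π·p₁ + (1−π)·p₀ = 0.104×0.459 + 0.896×0.112 = 0.14809.
Under exogeneity, PAF = [P(Y=1) − p₀] / P(Y=1).
PAF = (0.14809 − 0.112) / 0.14809 ≈ 0.2437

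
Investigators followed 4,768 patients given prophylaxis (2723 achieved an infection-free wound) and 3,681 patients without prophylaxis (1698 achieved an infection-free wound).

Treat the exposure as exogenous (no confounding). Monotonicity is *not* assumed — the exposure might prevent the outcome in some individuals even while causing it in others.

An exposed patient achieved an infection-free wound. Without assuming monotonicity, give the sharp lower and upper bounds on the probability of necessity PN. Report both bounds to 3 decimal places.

0.192 ≤ PN ≤ 0.943

p₁ = P(outcome | exposed) = 2723/4768 = 0.5711
p₀ = P(outcome | unexposed) = 1698/3681 = 0.46129
Under exogeneity alone the bounds on PN are max{0,(p₁−p₀)/p₁} ≤ PN ≤ min{1,(1−p₀)/p₁}.
  lower = (p₁ − p₀)/p₁ = 0.10981 / 0.5711 ≈ 0.1923
  upper = min{1, (1 − p₀)/p₁} = 0.53871 / 0.5711 ≈ 0.9433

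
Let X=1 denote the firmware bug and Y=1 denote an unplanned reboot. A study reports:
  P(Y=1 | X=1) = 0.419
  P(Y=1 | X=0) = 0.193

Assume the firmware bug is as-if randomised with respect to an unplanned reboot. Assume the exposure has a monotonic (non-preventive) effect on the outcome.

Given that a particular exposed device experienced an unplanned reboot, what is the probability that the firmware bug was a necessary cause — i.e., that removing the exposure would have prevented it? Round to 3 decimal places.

Let p₁ = 0.419, p₀ = 0.193.
Under exogeneity and monotonicity, PN = (p₁ − p₀) / p₁.
PN = (0.419 − 0.193) / 0.419 = 0.226 / 0.419 ≈ 0.5394

PN ≈ 0.539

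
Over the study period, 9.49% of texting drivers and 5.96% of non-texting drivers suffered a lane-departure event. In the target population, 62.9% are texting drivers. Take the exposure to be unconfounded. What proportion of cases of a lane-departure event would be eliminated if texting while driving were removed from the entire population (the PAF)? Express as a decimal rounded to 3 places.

PAF ≈ 0.271

p₁ = 0.0949, p₀ = 0.0596.
Overall risk P(Y=1) = π·p₁ + (1−π)·p₀ = 0.629×0.0949 + 0.371×0.0596 = 0.081804.
Under exogeneity, PAF = [P(Y=1) − p₀] / P(Y=1).
PAF = (0.081804 − 0.0596) / 0.081804 ≈ 0.2714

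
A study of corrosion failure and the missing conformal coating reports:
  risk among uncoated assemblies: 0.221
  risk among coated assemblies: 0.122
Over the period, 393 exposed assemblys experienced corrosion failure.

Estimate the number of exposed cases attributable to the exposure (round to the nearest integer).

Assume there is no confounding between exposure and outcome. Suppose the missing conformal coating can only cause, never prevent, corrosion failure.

Let p₁ = 0.221, p₀ = 0.122.
PN = (p₁ − p₀)/p₁ = (0.221 − 0.122) / 0.221 ≈ 0.44796.
Attributable cases ≈ PN × (exposed cases) = 0.44796 × 393 ≈ 176.05.

about 176 cases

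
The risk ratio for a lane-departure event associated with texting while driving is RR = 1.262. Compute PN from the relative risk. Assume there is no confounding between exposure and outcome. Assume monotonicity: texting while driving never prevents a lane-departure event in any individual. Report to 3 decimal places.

Under exogeneity and monotonicity, PN = (RR − 1) / RR = 1 − 1/RR.
PN = (1.262 − 1) / 1.262 = 0.262 / 1.262 ≈ 0.2076

PN ≈ 0.208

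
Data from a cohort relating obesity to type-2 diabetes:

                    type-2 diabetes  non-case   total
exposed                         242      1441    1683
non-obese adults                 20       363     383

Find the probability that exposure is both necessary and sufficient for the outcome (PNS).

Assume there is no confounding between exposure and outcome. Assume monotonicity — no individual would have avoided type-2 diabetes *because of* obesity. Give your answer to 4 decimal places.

p₁ = P(outcome | exposed) = 242/1683 = 0.14379
p₀ = P(outcome | unexposed) = 20/383 = 0.052219
Under exogeneity and monotonicity, PNS = p₁ − p₀.
PNS = 0.14379 − 0.052219 = 0.091572

PNS ≈ 0.0916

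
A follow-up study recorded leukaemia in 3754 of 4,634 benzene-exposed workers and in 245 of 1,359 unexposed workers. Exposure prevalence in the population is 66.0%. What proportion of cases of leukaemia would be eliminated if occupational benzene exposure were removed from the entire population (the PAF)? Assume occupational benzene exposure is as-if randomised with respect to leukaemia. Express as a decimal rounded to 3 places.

PAF ≈ 0.697

p₁ = P(outcome | exposed) = 3754/4634 = 0.8101
p₀ = P(outcome | unexposed) = 245/1359 = 0.18028
Overall risk P(Y=1) = π·p₁ + (1−π)·p₀ = 0.66×0.8101 + 0.34×0.18028 = 0.59596.
Under exogeneity, PAF = [P(Y=1) − p₀] / P(Y=1).
PAF = (0.59596 − 0.18028) / 0.59596 ≈ 0.6975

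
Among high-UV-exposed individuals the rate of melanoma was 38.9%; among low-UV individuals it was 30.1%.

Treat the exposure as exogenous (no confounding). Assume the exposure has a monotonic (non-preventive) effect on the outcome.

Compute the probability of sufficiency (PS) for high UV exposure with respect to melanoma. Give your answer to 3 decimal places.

p₁ = 0.389, p₀ = 0.301.
Under exogeneity and monotonicity, PS = (p₁ − p₀) / (1 − p₀).
PS = (0.389 − 0.301) / (1 − 0.301) = 0.088 / 0.699 ≈ 0.1259

PS ≈ 0.126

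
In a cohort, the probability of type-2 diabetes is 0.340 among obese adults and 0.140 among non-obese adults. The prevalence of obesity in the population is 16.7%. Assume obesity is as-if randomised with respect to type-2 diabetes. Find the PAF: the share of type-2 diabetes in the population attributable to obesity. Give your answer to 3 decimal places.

Let p₁ = 0.34, p₀ = 0.14.
Overall risk P(Y=1) = π·p₁ + (1−π)·p₀ = 0.167×0.34 + 0.833×0.14 = 0.1734.
Under exogeneity, PAF = [P(Y=1) − p₀] / P(Y=1).
PAF = (0.1734 − 0.14) / 0.1734 ≈ 0.1926

PAF ≈ 0.193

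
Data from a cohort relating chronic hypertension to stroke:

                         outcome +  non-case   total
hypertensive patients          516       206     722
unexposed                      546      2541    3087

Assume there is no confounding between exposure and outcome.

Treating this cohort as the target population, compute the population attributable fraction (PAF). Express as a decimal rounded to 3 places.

PAF ≈ 0.366

p₁ = P(outcome | exposed) = 516/722 = 0.71468
p₀ = P(outcome | unexposed) = 546/3087 = 0.17687
Exposure prevalence π = 722/3809 = 0.18955; overall risk P(Y=1) = 0.27881.
Under exogeneity, PAF = [P(Y=1) − p₀]/P(Y=1).
PAF = (0.27881 − 0.17687) / 0.27881 ≈ 0.3656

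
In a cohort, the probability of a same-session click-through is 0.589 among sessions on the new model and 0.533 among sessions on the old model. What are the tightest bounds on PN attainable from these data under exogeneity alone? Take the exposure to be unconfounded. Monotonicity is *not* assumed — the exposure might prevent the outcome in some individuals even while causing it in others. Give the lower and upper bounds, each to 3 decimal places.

Let p₁ = 0.589, p₀ = 0.533.
Under exogeneity alone the bounds on PN are max{0,(p₁−p₀)/p₁} ≤ PN ≤ min{1,(1−p₀)/p₁}.
  lower = (p₁ − p₀)/p₁ = 0.056 / 0.589 ≈ 0.0951
  upper = min{1, (1 − p₀)/p₁} = 0.467 / 0.589 ≈ 0.7929

0.095 ≤ PN ≤ 0.793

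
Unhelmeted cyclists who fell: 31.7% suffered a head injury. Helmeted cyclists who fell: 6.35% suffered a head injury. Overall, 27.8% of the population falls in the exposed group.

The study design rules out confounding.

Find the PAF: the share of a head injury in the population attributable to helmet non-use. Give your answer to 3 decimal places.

PAF ≈ 0.526

p₁ = 0.317, p₀ = 0.0635.
Overall risk P(Y=1) = π·p₁ + (1−π)·p₀ = 0.278×0.317 + 0.722×0.0635 = 0.13397.
Under exogeneity, PAF = [P(Y=1) − p₀] / P(Y=1).
PAF = (0.13397 − 0.0635) / 0.13397 ≈ 0.5260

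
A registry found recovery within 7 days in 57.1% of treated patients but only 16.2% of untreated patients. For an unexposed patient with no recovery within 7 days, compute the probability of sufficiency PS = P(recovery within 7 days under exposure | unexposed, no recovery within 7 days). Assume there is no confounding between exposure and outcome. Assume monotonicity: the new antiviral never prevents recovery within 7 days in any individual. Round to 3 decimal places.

p₁ = 0.571, p₀ = 0.162.
Under exogeneity and monotonicity, PS = (p₁ − p₀) / (1 − p₀).
PS = (0.571 − 0.162) / (1 − 0.162) = 0.409 / 0.838 ≈ 0.4881

PS ≈ 0.488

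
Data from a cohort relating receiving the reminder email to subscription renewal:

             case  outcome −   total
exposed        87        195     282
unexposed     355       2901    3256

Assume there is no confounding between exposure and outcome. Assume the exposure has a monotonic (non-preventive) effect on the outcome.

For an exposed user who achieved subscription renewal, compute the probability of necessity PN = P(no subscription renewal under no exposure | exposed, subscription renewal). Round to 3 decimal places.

PN ≈ 0.647

p₁ = P(outcome | exposed) = 87/282 = 0.30851
p₀ = P(outcome | unexposed) = 355/3256 = 0.10903
Under exogeneity and monotonicity, PN = (p₁ − p₀) / p₁.
PN = (0.30851 − 0.10903) / 0.30851 = 0.19948 / 0.30851 ≈ 0.6466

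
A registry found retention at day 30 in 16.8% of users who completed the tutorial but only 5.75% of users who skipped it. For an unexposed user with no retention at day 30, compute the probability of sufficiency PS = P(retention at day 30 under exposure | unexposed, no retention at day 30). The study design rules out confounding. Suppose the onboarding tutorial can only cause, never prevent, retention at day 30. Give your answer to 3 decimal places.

PS ≈ 0.117

p₁ = 0.168, p₀ = 0.0575.
Under exogeneity and monotonicity, PS = (p₁ − p₀) / (1 − p₀).
PS = (0.168 − 0.0575) / (1 − 0.0575) = 0.1105 / 0.9425 ≈ 0.1172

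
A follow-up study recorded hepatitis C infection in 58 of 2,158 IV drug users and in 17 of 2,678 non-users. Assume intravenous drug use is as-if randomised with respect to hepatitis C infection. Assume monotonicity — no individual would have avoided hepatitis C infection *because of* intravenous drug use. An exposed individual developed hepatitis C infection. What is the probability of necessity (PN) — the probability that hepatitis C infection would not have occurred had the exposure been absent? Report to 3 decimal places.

PN ≈ 0.764

p₁ = P(outcome | exposed) = 58/2158 = 0.026877
p₀ = P(outcome | unexposed) = 17/2678 = 0.006348
Under exogeneity and monotonicity, PN = (p₁ − p₀) / p₁.
PN = (0.026877 − 0.006348) / 0.026877 = 0.020529 / 0.026877 ≈ 0.7638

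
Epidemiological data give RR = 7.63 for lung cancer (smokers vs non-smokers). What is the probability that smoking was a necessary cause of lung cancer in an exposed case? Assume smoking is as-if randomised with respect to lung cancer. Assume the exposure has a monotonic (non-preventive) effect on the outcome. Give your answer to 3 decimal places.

PN ≈ 0.869

Under exogeneity and monotonicity, PN = (RR − 1) / RR = 1 − 1/RR.
PN = (7.63 − 1) / 7.63 = 6.63 / 7.63 ≈ 0.8689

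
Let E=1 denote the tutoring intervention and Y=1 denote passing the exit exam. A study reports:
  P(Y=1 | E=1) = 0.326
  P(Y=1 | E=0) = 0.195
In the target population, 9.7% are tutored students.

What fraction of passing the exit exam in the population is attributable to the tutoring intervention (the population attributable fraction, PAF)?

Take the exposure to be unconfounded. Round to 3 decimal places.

Let p₁ = 0.326, p₀ = 0.195.
Overall risk P(Y=1) = π·p₁ + (1−π)·p₀ = 0.097×0.326 + 0.903×0.195 = 0.20771.
Under exogeneity, PAF = [P(Y=1) − p₀] / P(Y=1).
PAF = (0.20771 − 0.195) / 0.20771 ≈ 0.0612

PAF ≈ 0.061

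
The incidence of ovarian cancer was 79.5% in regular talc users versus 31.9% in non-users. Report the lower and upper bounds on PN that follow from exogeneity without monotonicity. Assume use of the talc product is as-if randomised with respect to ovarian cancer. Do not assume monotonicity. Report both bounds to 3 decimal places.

p₁ = 0.795, p₀ = 0.319.
Under exogeneity alone the bounds on PN are max{0,(p₁−p₀)/p₁} ≤ PN ≤ min{1,(1−p₀)/p₁}.
  lower = (p₁ − p₀)/p₁ = 0.476 / 0.795 ≈ 0.5987
  upper = min{1, (1 − p₀)/p₁} = 0.681 / 0.795 ≈ 0.8566

0.599 ≤ PN ≤ 0.857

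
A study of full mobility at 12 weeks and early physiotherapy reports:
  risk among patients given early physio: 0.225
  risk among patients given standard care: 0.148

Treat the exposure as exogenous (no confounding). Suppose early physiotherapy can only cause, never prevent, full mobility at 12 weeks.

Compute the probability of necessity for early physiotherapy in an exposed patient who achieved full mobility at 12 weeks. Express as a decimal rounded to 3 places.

Let p₁ = 0.225, p₀ = 0.148.
Under exogeneity and monotonicity, PN = (p₁ − p₀) / p₁.
PN = (0.225 − 0.148) / 0.225 = 0.077 / 0.225 ≈ 0.3422

PN ≈ 0.342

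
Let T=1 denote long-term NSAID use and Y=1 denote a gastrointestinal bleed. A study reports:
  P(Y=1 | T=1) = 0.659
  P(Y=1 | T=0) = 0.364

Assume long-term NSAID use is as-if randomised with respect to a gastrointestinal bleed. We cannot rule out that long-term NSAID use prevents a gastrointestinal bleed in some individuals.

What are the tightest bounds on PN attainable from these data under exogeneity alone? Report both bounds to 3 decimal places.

Let p₁ = 0.659, p₀ = 0.364.
Under exogeneity alone the bounds on PN are max{0,(p₁−p₀)/p₁} ≤ PN ≤ min{1,(1−p₀)/p₁}.
  lower = (p₁ − p₀)/p₁ = 0.295 / 0.659 ≈ 0.4476
  upper = min{1, (1 − p₀)/p₁} = 0.636 / 0.659 ≈ 0.9651

0.448 ≤ PN ≤ 0.965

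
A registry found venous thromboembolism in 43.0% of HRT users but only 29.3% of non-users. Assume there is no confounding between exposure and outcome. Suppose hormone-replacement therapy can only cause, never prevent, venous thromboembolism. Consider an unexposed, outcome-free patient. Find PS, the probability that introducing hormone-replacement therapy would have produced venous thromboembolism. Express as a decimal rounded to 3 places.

PS ≈ 0.194

p₁ = 0.43, p₀ = 0.293.
Under exogeneity and monotonicity, PS = (p₁ − p₀) / (1 − p₀).
PS = (0.43 − 0.293) / (1 − 0.293) = 0.137 / 0.707 ≈ 0.1938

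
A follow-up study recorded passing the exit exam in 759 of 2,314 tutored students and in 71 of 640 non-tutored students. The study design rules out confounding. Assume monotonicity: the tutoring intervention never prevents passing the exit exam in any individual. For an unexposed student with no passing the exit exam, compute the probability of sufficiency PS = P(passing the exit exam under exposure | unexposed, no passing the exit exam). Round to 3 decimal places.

PS ≈ 0.244

p₁ = P(outcome | exposed) = 759/2314 = 0.328
p₀ = P(outcome | unexposed) = 71/640 = 0.11094
Under exogeneity and monotonicity, PS = (p₁ − p₀) / (1 − p₀).
PS = (0.328 − 0.11094) / (1 − 0.11094) = 0.21707 / 0.88906 ≈ 0.2442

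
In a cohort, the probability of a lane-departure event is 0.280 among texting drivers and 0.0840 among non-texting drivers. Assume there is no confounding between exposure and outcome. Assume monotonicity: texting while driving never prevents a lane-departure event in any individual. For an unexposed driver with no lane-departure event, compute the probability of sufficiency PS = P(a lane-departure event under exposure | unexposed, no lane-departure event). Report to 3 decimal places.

Let p₁ = 0.28, p₀ = 0.084.
Under exogeneity and monotonicity, PS = (p₁ − p₀) / (1 − p₀).
PS = (0.28 − 0.084) / (1 − 0.084) = 0.196 / 0.916 ≈ 0.2140

PS ≈ 0.214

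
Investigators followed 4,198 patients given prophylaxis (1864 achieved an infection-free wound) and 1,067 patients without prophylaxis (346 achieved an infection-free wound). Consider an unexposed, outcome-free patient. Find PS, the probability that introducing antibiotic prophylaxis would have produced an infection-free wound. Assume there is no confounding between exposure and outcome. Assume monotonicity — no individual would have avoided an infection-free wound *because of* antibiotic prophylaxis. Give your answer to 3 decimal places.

p₁ = P(outcome | exposed) = 1864/4198 = 0.44402
p₀ = P(outcome | unexposed) = 346/1067 = 0.32427
Under exogeneity and monotonicity, PS = (p₁ − p₀) / (1 − p₀).
PS = (0.44402 − 0.32427) / (1 − 0.32427) = 0.11975 / 0.67573 ≈ 0.1772

PS ≈ 0.177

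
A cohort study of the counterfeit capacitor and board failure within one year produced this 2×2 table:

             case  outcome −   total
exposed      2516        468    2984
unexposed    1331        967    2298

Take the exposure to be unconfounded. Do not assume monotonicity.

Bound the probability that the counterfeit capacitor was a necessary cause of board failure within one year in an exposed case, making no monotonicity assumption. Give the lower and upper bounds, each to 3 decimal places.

p₁ = P(outcome | exposed) = 2516/2984 = 0.84316
p₀ = P(outcome | unexposed) = 1331/2298 = 0.5792
Under exogeneity alone the bounds on PN are max{0,(p₁−p₀)/p₁} ≤ PN ≤ min{1,(1−p₀)/p₁}.
  lower = (p₁ − p₀)/p₁ = 0.26396 / 0.84316 ≈ 0.3131
  upper = min{1, (1 − p₀)/p₁} = 0.4208 / 0.84316 ≈ 0.4991

0.313 ≤ PN ≤ 0.499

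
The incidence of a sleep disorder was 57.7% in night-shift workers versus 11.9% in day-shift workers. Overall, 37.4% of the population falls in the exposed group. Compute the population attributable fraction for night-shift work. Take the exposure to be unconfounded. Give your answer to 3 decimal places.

PAF ≈ 0.590

p₁ = 0.577, p₀ = 0.119.
Overall risk P(Y=1) = π·p₁ + (1−π)·p₀ = 0.374×0.577 + 0.626×0.119 = 0.29029.
Under exogeneity, PAF = [P(Y=1) − p₀] / P(Y=1).
PAF = (0.29029 − 0.119) / 0.29029 ≈ 0.5901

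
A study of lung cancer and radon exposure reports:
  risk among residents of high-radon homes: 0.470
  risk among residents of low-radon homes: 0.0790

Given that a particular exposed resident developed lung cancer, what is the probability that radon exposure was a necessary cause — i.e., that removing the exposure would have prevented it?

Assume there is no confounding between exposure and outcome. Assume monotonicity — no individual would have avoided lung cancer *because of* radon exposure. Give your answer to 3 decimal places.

Let p₁ = 0.47, p₀ = 0.079.
Under exogeneity and monotonicity, PN = (p₁ − p₀) / p₁.
PN = (0.47 − 0.079) / 0.47 = 0.391 / 0.47 ≈ 0.8319

PN ≈ 0.832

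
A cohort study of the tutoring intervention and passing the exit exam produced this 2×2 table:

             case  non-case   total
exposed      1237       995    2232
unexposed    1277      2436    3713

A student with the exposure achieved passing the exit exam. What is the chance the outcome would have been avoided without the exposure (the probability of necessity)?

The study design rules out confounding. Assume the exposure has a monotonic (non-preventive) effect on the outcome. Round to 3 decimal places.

PN ≈ 0.379

p₁ = P(outcome | exposed) = 1237/2232 = 0.55421
p₀ = P(outcome | unexposed) = 1277/3713 = 0.34393
Under exogeneity and monotonicity, PN = (p₁ − p₀) / p₁.
PN = (0.55421 − 0.34393) / 0.55421 = 0.21028 / 0.55421 ≈ 0.3794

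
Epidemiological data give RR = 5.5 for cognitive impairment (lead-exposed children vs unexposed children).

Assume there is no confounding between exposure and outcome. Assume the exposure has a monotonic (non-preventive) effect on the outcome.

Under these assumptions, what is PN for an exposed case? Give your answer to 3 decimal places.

Under exogeneity and monotonicity, PN = (RR − 1) / RR = 1 − 1/RR.
PN = (5.5 − 1) / 5.5 = 4.5 / 5.5 ≈ 0.8182

PN ≈ 0.818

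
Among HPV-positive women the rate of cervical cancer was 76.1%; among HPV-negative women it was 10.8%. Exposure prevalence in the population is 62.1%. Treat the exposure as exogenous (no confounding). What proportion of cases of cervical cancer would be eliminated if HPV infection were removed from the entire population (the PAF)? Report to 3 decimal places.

PAF ≈ 0.790

p₁ = 0.761, p₀ = 0.108.
Overall risk P(Y=1) = π·p₁ + (1−π)·p₀ = 0.621×0.761 + 0.379×0.108 = 0.51351.
Under exogeneity, PAF = [P(Y=1) − p₀] / P(Y=1).
PAF = (0.51351 − 0.108) / 0.51351 ≈ 0.7897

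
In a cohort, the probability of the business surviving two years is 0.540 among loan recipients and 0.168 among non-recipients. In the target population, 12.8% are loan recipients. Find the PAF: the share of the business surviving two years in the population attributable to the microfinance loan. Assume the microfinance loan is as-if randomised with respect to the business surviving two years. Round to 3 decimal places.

Let p₁ = 0.54, p₀ = 0.168.
Overall risk P(Y=1) = π·p₁ + (1−π)·p₀ = 0.128×0.54 + 0.872×0.168 = 0.21562.
Under exogeneity, PAF = [P(Y=1) − p₀] / P(Y=1).
PAF = (0.21562 − 0.168) / 0.21562 ≈ 0.2208

PAF ≈ 0.221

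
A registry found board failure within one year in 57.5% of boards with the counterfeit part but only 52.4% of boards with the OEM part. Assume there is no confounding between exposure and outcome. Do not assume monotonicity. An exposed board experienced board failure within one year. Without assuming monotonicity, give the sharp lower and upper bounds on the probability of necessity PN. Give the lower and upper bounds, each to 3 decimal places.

0.089 ≤ PN ≤ 0.828

p₁ = 0.575, p₀ = 0.524.
Under exogeneity alone the bounds on PN are max{0,(p₁−p₀)/p₁} ≤ PN ≤ min{1,(1−p₀)/p₁}.
  lower = (p₁ − p₀)/p₁ = 0.051 / 0.575 ≈ 0.0887
  upper = min{1, (1 − p₀)/p₁} = 0.476 / 0.575 ≈ 0.8278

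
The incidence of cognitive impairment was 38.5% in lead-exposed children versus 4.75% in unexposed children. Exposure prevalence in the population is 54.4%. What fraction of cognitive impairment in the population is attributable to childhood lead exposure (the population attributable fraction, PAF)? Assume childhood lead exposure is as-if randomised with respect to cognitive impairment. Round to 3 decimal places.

PAF ≈ 0.794

p₁ = 0.385, p₀ = 0.0475.
Overall risk P(Y=1) = π·p₁ + (1−π)·p₀ = 0.544×0.385 + 0.456×0.0475 = 0.2311.
Under exogeneity, PAF = [P(Y=1) − p₀] / P(Y=1).
PAF = (0.2311 − 0.0475) / 0.2311 ≈ 0.7945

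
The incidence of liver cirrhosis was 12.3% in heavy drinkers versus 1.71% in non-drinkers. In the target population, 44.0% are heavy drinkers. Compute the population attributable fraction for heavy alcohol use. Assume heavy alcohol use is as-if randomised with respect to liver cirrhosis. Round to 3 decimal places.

p₁ = 0.123, p₀ = 0.0171.
Overall risk P(Y=1) = π·p₁ + (1−π)·p₀ = 0.44×0.123 + 0.56×0.0171 = 0.063696.
Under exogeneity, PAF = [P(Y=1) − p₀] / P(Y=1).
PAF = (0.063696 − 0.0171) / 0.063696 ≈ 0.7315

PAF ≈ 0.732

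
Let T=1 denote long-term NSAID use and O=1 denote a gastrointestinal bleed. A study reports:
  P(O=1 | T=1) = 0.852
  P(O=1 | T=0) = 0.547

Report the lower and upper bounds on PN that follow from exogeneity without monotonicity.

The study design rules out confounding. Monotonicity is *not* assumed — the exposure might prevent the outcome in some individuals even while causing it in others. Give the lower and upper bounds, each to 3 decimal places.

Let p₁ = 0.852, p₀ = 0.547.
Under exogeneity alone the bounds on PN are max{0,(p₁−p₀)/p₁} ≤ PN ≤ min{1,(1−p₀)/p₁}.
  lower = (p₁ − p₀)/p₁ = 0.305 / 0.852 ≈ 0.3580
  upper = min{1, (1 − p₀)/p₁} = 0.453 / 0.852 ≈ 0.5317

0.358 ≤ PN ≤ 0.532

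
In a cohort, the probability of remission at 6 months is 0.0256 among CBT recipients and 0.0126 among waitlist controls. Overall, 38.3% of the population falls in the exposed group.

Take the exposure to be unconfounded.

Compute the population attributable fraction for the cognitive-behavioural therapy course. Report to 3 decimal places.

PAF ≈ 0.283

Let p₁ = 0.0256, p₀ = 0.0126.
Overall risk P(Y=1) = π·p₁ + (1−π)·p₀ = 0.383×0.0256 + 0.617×0.0126 = 0.017579.
Under exogeneity, PAF = [P(Y=1) − p₀] / P(Y=1).
PAF = (0.017579 − 0.0126) / 0.017579 ≈ 0.2832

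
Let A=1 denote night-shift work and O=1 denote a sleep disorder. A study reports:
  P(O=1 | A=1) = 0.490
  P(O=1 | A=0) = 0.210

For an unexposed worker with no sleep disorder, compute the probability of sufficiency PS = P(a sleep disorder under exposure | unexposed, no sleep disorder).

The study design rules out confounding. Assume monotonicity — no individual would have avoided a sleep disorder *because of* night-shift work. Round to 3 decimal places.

Let p₁ = 0.49, p₀ = 0.21.
Under exogeneity and monotonicity, PS = (p₁ − p₀) / (1 − p₀).
PS = (0.49 − 0.21) / (1 − 0.21) = 0.28 / 0.79 ≈ 0.3544

PS ≈ 0.354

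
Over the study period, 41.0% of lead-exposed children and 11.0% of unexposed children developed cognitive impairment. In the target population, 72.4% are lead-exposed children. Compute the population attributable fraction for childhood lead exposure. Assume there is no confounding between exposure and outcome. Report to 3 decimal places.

p₁ = 0.41, p₀ = 0.11.
Overall risk P(Y=1) = π·p₁ + (1−π)·p₀ = 0.724×0.41 + 0.276×0.11 = 0.3272.
Under exogeneity, PAF = [P(Y=1) − p₀] / P(Y=1).
PAF = (0.3272 − 0.11) / 0.3272 ≈ 0.6638

PAF ≈ 0.664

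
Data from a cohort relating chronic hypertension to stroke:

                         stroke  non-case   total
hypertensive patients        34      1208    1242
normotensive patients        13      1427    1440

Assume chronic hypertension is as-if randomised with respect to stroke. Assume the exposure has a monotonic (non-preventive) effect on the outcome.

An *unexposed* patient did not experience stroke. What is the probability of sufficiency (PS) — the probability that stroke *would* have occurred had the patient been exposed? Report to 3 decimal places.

p₁ = P(outcome | exposed) = 34/1242 = 0.027375
p₀ = P(outcome | unexposed) = 13/1440 = 0.0090278
Under exogeneity and monotonicity, PS = (p₁ − p₀) / (1 − p₀).
PS = (0.027375 − 0.0090278) / (1 − 0.0090278) = 0.018347 / 0.99097 ≈ 0.0185

PS ≈ 0.019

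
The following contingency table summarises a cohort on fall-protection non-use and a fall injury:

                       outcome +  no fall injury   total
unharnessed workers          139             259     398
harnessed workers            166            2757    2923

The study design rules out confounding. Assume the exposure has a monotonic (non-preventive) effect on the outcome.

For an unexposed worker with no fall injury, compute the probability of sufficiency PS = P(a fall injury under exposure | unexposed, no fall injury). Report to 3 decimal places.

p₁ = P(outcome | exposed) = 139/398 = 0.34925
p₀ = P(outcome | unexposed) = 166/2923 = 0.056791
Under exogeneity and monotonicity, PS = (p₁ − p₀) / (1 − p₀).
PS = (0.34925 − 0.056791) / (1 − 0.056791) = 0.29246 / 0.94321 ≈ 0.3101

PS ≈ 0.310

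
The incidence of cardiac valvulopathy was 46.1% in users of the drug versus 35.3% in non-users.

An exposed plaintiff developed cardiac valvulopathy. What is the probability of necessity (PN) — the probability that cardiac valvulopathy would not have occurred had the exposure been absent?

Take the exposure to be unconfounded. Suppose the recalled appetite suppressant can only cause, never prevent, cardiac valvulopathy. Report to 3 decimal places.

PN ≈ 0.234

p₁ = 0.461, p₀ = 0.353.
Under exogeneity and monotonicity, PN = (p₁ − p₀) / p₁.
PN = (0.461 − 0.353) / 0.461 = 0.108 / 0.461 ≈ 0.2343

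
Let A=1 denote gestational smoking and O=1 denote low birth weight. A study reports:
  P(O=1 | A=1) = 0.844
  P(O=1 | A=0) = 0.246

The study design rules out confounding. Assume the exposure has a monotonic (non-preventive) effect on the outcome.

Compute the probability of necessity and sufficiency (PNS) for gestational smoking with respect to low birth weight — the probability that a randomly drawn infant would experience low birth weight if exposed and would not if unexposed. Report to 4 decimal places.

PNS ≈ 0.5980

Let p₁ = 0.844, p₀ = 0.246.
Under exogeneity and monotonicity, PNS = p₁ − p₀.
PNS = 0.844 − 0.246 = 0.598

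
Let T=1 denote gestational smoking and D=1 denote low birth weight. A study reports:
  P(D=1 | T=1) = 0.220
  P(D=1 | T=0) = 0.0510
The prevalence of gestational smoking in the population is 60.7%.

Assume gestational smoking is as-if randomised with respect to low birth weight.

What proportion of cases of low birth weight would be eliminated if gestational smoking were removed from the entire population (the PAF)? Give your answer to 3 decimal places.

PAF ≈ 0.668

Let p₁ = 0.22, p₀ = 0.051.
Overall risk P(Y=1) = π·p₁ + (1−π)·p₀ = 0.607×0.22 + 0.393×0.051 = 0.15358.
Under exogeneity, PAF = [P(Y=1) − p₀] / P(Y=1).
PAF = (0.15358 − 0.051) / 0.15358 ≈ 0.6679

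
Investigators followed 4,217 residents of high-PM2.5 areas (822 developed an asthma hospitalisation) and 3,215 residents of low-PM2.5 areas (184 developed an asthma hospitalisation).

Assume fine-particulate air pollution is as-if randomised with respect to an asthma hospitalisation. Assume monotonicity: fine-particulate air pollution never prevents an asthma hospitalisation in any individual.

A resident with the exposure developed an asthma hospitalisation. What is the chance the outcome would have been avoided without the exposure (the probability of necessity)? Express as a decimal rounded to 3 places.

PN ≈ 0.706

p₁ = P(outcome | exposed) = 822/4217 = 0.19493
p₀ = P(outcome | unexposed) = 184/3215 = 0.057232
Under exogeneity and monotonicity, PN = (p₁ − p₀) / p₁.
PN = (0.19493 − 0.057232) / 0.19493 = 0.13769 / 0.19493 ≈ 0.7064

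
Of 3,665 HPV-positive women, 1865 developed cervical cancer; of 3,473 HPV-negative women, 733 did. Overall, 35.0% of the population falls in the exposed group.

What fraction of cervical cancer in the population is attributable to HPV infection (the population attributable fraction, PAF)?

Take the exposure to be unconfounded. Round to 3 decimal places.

PAF ≈ 0.331

p₁ = P(outcome | exposed) = 1865/3665 = 0.50887
p₀ = P(outcome | unexposed) = 733/3473 = 0.21106
Overall risk P(Y=1) = π·p₁ + (1−π)·p₀ = 0.35×0.50887 + 0.65×0.21106 = 0.31529.
Under exogeneity, PAF = [P(Y=1) − p₀] / P(Y=1).
PAF = (0.31529 − 0.21106) / 0.31529 ≈ 0.3306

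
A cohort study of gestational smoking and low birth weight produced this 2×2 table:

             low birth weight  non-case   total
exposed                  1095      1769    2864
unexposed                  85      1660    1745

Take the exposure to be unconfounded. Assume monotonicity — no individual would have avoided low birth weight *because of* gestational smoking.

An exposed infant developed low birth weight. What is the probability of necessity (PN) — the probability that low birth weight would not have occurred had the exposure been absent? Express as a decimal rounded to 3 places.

p₁ = P(outcome | exposed) = 1095/2864 = 0.38233
p₀ = P(outcome | unexposed) = 85/1745 = 0.048711
Under exogeneity and monotonicity, PN = (p₁ − p₀)/p₁.
PN = (0.38233 − 0.048711) / 0.38233 ≈ 0.8726

PN ≈ 0.873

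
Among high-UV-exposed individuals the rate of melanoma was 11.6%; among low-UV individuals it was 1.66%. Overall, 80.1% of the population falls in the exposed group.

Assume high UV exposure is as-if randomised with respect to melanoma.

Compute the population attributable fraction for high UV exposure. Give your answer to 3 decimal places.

PAF ≈ 0.827

p₁ = 0.116, p₀ = 0.0166.
Overall risk P(Y=1) = π·p₁ + (1−π)·p₀ = 0.801×0.116 + 0.199×0.0166 = 0.096219.
Under exogeneity, PAF = [P(Y=1) − p₀] / P(Y=1).
PAF = (0.096219 − 0.0166) / 0.096219 ≈ 0.8275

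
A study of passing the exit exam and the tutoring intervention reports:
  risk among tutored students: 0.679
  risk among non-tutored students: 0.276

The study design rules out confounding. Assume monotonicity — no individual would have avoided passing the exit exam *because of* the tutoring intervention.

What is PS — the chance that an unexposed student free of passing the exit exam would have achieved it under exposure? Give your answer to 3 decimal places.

PS ≈ 0.557

Let p₁ = 0.679, p₀ = 0.276.
Under exogeneity and monotonicity, PS = (p₁ − p₀) / (1 − p₀).
PS = (0.679 − 0.276) / (1 − 0.276) = 0.403 / 0.724 ≈ 0.5566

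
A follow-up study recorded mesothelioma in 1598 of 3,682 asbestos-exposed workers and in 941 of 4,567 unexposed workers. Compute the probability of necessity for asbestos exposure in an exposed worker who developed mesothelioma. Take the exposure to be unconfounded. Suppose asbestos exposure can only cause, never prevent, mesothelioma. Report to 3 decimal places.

p₁ = P(outcome | exposed) = 1598/3682 = 0.434
p₀ = P(outcome | unexposed) = 941/4567 = 0.20604
Under exogeneity and monotonicity, PN = (p₁ − p₀) / p₁.
PN = (0.434 − 0.20604) / 0.434 = 0.22796 / 0.434 ≈ 0.5252

PN ≈ 0.525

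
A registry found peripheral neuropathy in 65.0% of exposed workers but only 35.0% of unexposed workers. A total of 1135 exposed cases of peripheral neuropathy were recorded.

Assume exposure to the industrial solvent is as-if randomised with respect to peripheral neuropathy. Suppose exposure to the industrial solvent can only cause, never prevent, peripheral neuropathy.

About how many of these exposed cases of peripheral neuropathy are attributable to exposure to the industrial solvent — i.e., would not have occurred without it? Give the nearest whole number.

about 524 cases

p₁ = 0.65, p₀ = 0.35.
PN = (p₁ − p₀)/p₁ = (0.65 − 0.35) / 0.65 ≈ 0.46154.
Attributable cases ≈ PN × (exposed cases) = 0.46154 × 1135 ≈ 523.85.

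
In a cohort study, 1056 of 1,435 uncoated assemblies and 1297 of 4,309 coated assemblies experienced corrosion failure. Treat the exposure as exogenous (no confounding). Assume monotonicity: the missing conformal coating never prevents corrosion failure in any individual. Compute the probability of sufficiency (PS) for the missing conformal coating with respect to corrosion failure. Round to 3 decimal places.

PS ≈ 0.622

p₁ = P(outcome | exposed) = 1056/1435 = 0.73589
p₀ = P(outcome | unexposed) = 1297/4309 = 0.301
Under exogeneity and monotonicity, PS = (p₁ − p₀) / (1 − p₀).
PS = (0.73589 − 0.301) / (1 − 0.301) = 0.43489 / 0.699 ≈ 0.6222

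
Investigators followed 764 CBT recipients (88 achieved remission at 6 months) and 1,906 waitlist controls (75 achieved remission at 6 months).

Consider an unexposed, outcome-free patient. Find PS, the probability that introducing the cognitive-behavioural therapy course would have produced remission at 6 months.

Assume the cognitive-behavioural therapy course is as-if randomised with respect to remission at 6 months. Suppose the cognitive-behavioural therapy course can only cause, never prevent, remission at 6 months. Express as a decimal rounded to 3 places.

PS ≈ 0.079

p₁ = P(outcome | exposed) = 88/764 = 0.11518
p₀ = P(outcome | unexposed) = 75/1906 = 0.039349
Under exogeneity and monotonicity, PS = (p₁ − p₀) / (1 − p₀).
PS = (0.11518 − 0.039349) / (1 − 0.039349) = 0.075834 / 0.96065 ≈ 0.0789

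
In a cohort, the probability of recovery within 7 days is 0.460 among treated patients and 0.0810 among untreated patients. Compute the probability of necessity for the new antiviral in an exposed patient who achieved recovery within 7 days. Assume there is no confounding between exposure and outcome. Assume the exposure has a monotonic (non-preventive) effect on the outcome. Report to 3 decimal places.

PN ≈ 0.824

Let p₁ = 0.46, p₀ = 0.081.
Under exogeneity and monotonicity, PN = (p₁ − p₀) / p₁.
PN = (0.46 − 0.081) / 0.46 = 0.379 / 0.46 ≈ 0.8239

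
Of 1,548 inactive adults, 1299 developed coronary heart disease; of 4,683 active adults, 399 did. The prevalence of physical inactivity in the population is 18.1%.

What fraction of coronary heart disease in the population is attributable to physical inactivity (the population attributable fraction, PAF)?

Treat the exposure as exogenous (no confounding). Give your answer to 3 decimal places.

PAF ≈ 0.616

p₁ = P(outcome | exposed) = 1299/1548 = 0.83915
p₀ = P(outcome | unexposed) = 399/4683 = 0.085202
Overall risk P(Y=1) = π·p₁ + (1−π)·p₀ = 0.181×0.83915 + 0.819×0.085202 = 0.22167.
Under exogeneity, PAF = [P(Y=1) − p₀] / P(Y=1).
PAF = (0.22167 − 0.085202) / 0.22167 ≈ 0.6156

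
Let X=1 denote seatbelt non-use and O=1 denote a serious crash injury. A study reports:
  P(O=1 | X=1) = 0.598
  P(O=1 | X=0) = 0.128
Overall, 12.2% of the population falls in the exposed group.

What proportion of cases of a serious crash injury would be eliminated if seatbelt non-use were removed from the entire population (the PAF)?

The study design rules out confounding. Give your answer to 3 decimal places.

Let p₁ = 0.598, p₀ = 0.128.
Overall risk P(Y=1) = π·p₁ + (1−π)·p₀ = 0.122×0.598 + 0.878×0.128 = 0.18534.
Under exogeneity, PAF = [P(Y=1) − p₀] / P(Y=1).
PAF = (0.18534 − 0.128) / 0.18534 ≈ 0.3094

PAF ≈ 0.309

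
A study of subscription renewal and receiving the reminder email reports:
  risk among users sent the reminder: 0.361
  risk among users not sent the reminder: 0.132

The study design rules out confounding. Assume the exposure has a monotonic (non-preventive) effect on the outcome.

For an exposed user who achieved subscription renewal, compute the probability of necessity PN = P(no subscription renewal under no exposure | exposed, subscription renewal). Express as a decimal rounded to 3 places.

PN ≈ 0.634

Let p₁ = 0.361, p₀ = 0.132.
Under exogeneity and monotonicity, PN = (p₁ − p₀) / p₁.
PN = (0.361 − 0.132) / 0.361 = 0.229 / 0.361 ≈ 0.6343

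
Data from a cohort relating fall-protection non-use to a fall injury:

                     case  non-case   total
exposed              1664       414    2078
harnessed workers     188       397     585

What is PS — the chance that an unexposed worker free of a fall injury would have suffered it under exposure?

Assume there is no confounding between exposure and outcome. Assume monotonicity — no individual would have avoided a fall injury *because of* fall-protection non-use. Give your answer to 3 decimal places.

p₁ = P(outcome | exposed) = 1664/2078 = 0.80077
p₀ = P(outcome | unexposed) = 188/585 = 0.32137
Under exogeneity and monotonicity, PS = (p₁ − p₀)/(1 − p₀).
PS = (0.80077 − 0.32137) / 0.67863 ≈ 0.7064

PS ≈ 0.706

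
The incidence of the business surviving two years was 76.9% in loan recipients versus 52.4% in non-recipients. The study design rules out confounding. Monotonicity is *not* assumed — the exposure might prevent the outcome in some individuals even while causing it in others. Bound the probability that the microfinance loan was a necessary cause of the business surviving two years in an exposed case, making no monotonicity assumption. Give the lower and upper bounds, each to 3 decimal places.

0.319 ≤ PN ≤ 0.619

p₁ = 0.769, p₀ = 0.524.
Under exogeneity alone the bounds on PN are max{0,(p₁−p₀)/p₁} ≤ PN ≤ min{1,(1−p₀)/p₁}.
  lower = (p₁ − p₀)/p₁ = 0.245 / 0.769 ≈ 0.3186
  upper = min{1, (1 − p₀)/p₁} = 0.476 / 0.769 ≈ 0.6190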